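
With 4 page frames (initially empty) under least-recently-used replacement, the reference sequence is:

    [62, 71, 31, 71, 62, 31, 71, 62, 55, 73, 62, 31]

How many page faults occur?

62 → miss, frames [62]
71 → miss, frames [62, 71]
31 → miss, frames [62, 71, 31]
71 → hit
62 → hit
31 → hit
71 → hit
62 → hit
55 → miss, frames [31, 71, 62, 55]
73 → miss, evict 31, frames [71, 62, 55, 73]
62 → hit
31 → miss, evict 71, frames [55, 73, 62, 31]
Page faults: 6.

6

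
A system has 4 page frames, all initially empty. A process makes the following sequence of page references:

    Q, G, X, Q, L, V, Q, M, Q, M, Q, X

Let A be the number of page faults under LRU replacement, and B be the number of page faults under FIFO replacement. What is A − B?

-1

Under LRU: F F F . F F . F . . . F → 7 faults.
Under FIFO: F F F . F F F F . . . F → 8 faults.
A − B = 7 − 8 = -1.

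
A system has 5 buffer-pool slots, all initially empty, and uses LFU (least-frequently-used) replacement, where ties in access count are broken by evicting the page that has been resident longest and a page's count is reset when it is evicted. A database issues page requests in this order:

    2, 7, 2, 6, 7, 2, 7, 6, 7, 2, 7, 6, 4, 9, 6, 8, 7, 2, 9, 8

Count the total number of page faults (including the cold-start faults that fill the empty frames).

2 -> fault, frames (2)
7 -> fault, frames (2 7)
2 -> hit
6 -> fault, frames (2 7 6)
7 -> hit
2 -> hit
7 -> hit
6 -> hit
7 -> hit
2 -> hit
7 -> hit
6 -> hit
4 -> fault, frames (2 7 6 4)
9 -> fault, frames (2 7 6 4 9)
6 -> hit
8 -> fault, evict 4, frames (2 7 6 9 8)
7 -> hit
2 -> hit
9 -> hit
8 -> hit
Page faults: 6.

6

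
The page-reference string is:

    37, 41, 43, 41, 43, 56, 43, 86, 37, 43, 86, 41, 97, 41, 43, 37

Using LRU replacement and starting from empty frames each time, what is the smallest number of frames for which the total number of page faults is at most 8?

f=1: 16 faults
f=2: 12 faults
f=3: 10 faults
f=4: 9 faults
f=5: 6 faults
f=6: 6 faults
Smallest f with faults ≤ 8 is 5.

5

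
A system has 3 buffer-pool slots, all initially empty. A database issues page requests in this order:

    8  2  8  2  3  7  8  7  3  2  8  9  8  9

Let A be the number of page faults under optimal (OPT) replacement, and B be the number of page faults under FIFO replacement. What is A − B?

-1

Under OPT: F F . . F F . . . F . F . . → 6 faults.
Under FIFO: F F . . F F F . . F . F . . → 7 faults.
A − B = 6 − 7 = -1.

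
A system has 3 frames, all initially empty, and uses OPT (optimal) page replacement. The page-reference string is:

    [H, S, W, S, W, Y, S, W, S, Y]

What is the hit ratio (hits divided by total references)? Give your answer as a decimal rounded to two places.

H -> miss, frames [H]
S -> miss, frames [H, S]
W -> miss, frames [H, S, W]
S -> hit
W -> hit
Y -> miss, evict H, frames [S, W, Y]
S -> hit
W -> hit
S -> hit
Y -> hit
Hits: 6 of 10 references → 6/10 = 0.6000.

0.60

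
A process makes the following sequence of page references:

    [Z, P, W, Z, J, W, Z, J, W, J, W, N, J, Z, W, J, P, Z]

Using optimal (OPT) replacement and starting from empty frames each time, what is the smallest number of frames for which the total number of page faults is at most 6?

f=1: 18 faults
f=2: 11 faults
f=3: 7 faults
f=4: 6 faults
f=5: 5 faults
Smallest f with faults ≤ 6 is 4.

4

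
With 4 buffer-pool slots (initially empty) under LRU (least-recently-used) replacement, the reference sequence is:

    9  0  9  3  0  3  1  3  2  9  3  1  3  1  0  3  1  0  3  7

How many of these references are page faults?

9 → fault, frames [9]
0 → fault, frames [9, 0]
9 → hit
3 → fault, frames [0, 9, 3]
0 → hit
3 → hit
1 → fault, frames [9, 0, 3, 1]
3 → hit
2 → fault, evict 9, frames [0, 1, 3, 2]
9 → fault, evict 0, frames [1, 3, 2, 9]
3 → hit
1 → hit
3 → hit
1 → hit
0 → fault, evict 2, frames [9, 3, 1, 0]
3 → hit
1 → hit
0 → hit
3 → hit
7 → fault, evict 9, frames [1, 0, 3, 7]
Page faults: 8.

8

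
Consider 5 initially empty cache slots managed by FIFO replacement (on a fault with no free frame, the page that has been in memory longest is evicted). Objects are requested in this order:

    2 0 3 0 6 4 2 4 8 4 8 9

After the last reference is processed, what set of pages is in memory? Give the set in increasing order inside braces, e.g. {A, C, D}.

2 -> miss, frames [2]
0 -> miss, frames [2, 0]
3 -> miss, frames [2, 0, 3]
0 -> hit
6 -> miss, frames [2, 0, 3, 6]
4 -> miss, frames [2, 0, 3, 6, 4]
2 -> hit
4 -> hit
8 -> miss, evict 2, frames [0, 3, 6, 4, 8]
4 -> hit
8 -> hit
9 -> miss, evict 0, frames [3, 6, 4, 8, 9]

{3, 4, 6, 8, 9}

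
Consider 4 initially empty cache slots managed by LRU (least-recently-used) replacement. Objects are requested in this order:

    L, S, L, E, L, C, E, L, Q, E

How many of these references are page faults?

L -> fault, frames {L}
S -> fault, frames {L,S}
L -> hit
E -> fault, frames {S,L,E}
L -> hit
C -> fault, frames {S,E,L,C}
E -> hit
L -> hit
Q -> fault, evict S, frames {C,E,L,Q}
E -> hit
Page faults: 5.

5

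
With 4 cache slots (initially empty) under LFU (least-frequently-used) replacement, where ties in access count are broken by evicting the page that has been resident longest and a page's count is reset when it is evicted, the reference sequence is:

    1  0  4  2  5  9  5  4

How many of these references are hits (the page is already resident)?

1 -> fault, frames {1}
0 -> fault, frames {1,0}
4 -> fault, frames {1,0,4}
2 -> fault, frames {1,0,4,2}
5 -> fault, evict 1, frames {0,4,2,5}
9 -> fault, evict 0, frames {4,2,5,9}
5 -> hit
4 -> hit
Hits: 2.

2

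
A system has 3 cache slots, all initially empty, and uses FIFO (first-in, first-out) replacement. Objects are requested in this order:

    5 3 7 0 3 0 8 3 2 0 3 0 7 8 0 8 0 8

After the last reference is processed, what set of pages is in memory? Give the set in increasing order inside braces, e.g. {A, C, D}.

{0, 7, 8}

5 -> fault, frames {5}
3 -> fault, frames {5,3}
7 -> fault, frames {5,3,7}
0 -> fault, evict 5, frames {3,7,0}
3 -> hit
0 -> hit
8 -> fault, evict 3, frames {7,0,8}
3 -> fault, evict 7, frames {0,8,3}
2 -> fault, evict 0, frames {8,3,2}
0 -> fault, evict 8, frames {3,2,0}
3 -> hit
0 -> hit
7 -> fault, evict 3, frames {2,0,7}
8 -> fault, evict 2, frames {0,7,8}
0 -> hit
8 -> hit
0 -> hit
8 -> hit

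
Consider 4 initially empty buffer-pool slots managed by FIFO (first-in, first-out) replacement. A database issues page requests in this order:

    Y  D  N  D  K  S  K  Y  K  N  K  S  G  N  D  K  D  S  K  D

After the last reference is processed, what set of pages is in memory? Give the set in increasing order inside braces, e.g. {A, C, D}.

Y: fault, frames (Y)
D: fault, frames (Y D)
N: fault, frames (Y D N)
D: hit
K: fault, frames (Y D N K)
S: fault, evict Y, frames (D N K S)
K: hit
Y: fault, evict D, frames (N K S Y)
K: hit
N: hit
K: hit
S: hit
G: fault, evict N, frames (K S Y G)
N: fault, evict K, frames (S Y G N)
D: fault, evict S, frames (Y G N D)
K: fault, evict Y, frames (G N D K)
D: hit
S: fault, evict G, frames (N D K S)
K: hit
D: hit

{D, K, N, S}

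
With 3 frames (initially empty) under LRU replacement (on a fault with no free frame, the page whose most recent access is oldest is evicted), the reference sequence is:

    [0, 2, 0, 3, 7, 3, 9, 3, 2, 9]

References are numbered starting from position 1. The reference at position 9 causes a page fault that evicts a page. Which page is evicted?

pos 1: 0 -> miss, frames [0]
pos 2: 2 -> miss, frames [0, 2]
pos 3: 0 -> hit
pos 4: 3 -> miss, frames [2, 0, 3]
pos 5: 7 -> miss, evict 2, frames [0, 3, 7]
pos 6: 3 -> hit
pos 7: 9 -> miss, evict 0, frames [7, 3, 9]
pos 8: 3 -> hit
pos 9: 2 -> miss, evict 7, frames [9, 3, 2]
At position 9, page 7 is evicted.

7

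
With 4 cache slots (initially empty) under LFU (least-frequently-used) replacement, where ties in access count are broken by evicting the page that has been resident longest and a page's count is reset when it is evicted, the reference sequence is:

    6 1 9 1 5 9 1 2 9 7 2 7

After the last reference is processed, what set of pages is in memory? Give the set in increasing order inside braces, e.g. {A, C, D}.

{1, 2, 7, 9}

6 -> miss, frames [6]
1 -> miss, frames [6, 1]
9 -> miss, frames [6, 1, 9]
1 -> hit
5 -> miss, frames [6, 1, 9, 5]
9 -> hit
1 -> hit
2 -> miss, evict 6, frames [1, 9, 5, 2]
9 -> hit
7 -> miss, evict 5, frames [1, 9, 2, 7]
2 -> hit
7 -> hit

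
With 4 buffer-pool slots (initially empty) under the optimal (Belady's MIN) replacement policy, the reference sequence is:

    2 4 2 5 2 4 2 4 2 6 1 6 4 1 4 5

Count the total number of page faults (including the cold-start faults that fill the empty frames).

5

2 → miss, frames (2)
4 → miss, frames (2 4)
2 → hit
5 → miss, frames (2 4 5)
2 → hit
4 → hit
2 → hit
4 → hit
2 → hit
6 → miss, frames (2 4 5 6)
1 → miss, evict 2, frames (4 5 6 1)
6 → hit
4 → hit
1 → hit
4 → hit
5 → hit
Page faults: 5.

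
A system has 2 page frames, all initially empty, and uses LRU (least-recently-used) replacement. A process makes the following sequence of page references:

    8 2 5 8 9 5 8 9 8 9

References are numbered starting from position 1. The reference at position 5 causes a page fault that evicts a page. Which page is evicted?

pos 1: 8 → fault, frames {8}
pos 2: 2 → fault, frames {8,2}
pos 3: 5 → fault, evict 8, frames {2,5}
pos 4: 8 → fault, evict 2, frames {5,8}
pos 5: 9 → fault, evict 5, frames {8,9}
At position 5, page 5 is evicted.

5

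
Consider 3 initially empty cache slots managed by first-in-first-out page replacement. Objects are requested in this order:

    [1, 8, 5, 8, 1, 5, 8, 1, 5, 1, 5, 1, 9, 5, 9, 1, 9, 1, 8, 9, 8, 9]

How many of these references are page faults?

1 → fault, frames [1]
8 → fault, frames [1, 8]
5 → fault, frames [1, 8, 5]
8 → hit
1 → hit
5 → hit
8 → hit
1 → hit
5 → hit
1 → hit
5 → hit
1 → hit
9 → fault, evict 1, frames [8, 5, 9]
5 → hit
9 → hit
1 → fault, evict 8, frames [5, 9, 1]
9 → hit
1 → hit
8 → fault, evict 5, frames [9, 1, 8]
9 → hit
8 → hit
9 → hit
Page faults: 6.

6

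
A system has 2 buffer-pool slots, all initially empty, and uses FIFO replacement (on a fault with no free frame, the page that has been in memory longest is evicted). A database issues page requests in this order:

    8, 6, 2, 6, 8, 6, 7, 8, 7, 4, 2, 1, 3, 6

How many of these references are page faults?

8: fault, frames (8)
6: fault, frames (8 6)
2: fault, evict 8, frames (6 2)
6: hit
8: fault, evict 6, frames (2 8)
6: fault, evict 2, frames (8 6)
7: fault, evict 8, frames (6 7)
8: fault, evict 6, frames (7 8)
7: hit
4: fault, evict 7, frames (8 4)
2: fault, evict 8, frames (4 2)
1: fault, evict 4, frames (2 1)
3: fault, evict 2, frames (1 3)
6: fault, evict 1, frames (3 6)
Page faults: 12.

12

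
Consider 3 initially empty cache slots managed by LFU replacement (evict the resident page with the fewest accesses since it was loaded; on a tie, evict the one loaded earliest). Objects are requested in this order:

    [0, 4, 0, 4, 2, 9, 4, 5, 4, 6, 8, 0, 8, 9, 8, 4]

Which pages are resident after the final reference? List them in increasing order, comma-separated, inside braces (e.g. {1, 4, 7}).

0 -> fault, frames {0}
4 -> fault, frames {0,4}
0 -> hit
4 -> hit
2 -> fault, frames {0,4,2}
9 -> fault, evict 2, frames {0,4,9}
4 -> hit
5 -> fault, evict 9, frames {0,4,5}
4 -> hit
6 -> fault, evict 5, frames {0,4,6}
8 -> fault, evict 6, frames {0,4,8}
0 -> hit
8 -> hit
9 -> fault, evict 8, frames {0,4,9}
8 -> fault, evict 9, frames {0,4,8}
4 -> hit

{0, 4, 8}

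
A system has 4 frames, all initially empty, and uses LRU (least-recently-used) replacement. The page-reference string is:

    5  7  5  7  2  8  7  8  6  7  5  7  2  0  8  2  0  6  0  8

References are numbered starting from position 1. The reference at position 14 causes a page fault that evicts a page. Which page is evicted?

6

pos 1: 5 → fault, frames {5}
pos 2: 7 → fault, frames {5,7}
pos 3: 5 → hit
pos 4: 7 → hit
pos 5: 2 → fault, frames {5,7,2}
pos 6: 8 → fault, frames {5,7,2,8}
pos 7: 7 → hit
pos 8: 8 → hit
pos 9: 6 → fault, evict 5, frames {2,7,8,6}
pos 10: 7 → hit
pos 11: 5 → fault, evict 2, frames {8,6,7,5}
pos 12: 7 → hit
pos 13: 2 → fault, evict 8, frames {6,5,7,2}
pos 14: 0 → fault, evict 6, frames {5,7,2,0}
At position 14, page 6 is evicted.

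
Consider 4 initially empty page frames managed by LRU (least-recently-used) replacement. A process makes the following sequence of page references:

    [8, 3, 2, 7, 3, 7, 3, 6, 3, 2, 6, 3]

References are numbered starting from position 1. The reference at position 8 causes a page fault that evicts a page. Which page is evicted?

pos 1: 8 -> miss, frames (8)
pos 2: 3 -> miss, frames (8 3)
pos 3: 2 -> miss, frames (8 3 2)
pos 4: 7 -> miss, frames (8 3 2 7)
pos 5: 3 -> hit
pos 6: 7 -> hit
pos 7: 3 -> hit
pos 8: 6 -> miss, evict 8, frames (2 7 3 6)
At position 8, page 8 is evicted.

8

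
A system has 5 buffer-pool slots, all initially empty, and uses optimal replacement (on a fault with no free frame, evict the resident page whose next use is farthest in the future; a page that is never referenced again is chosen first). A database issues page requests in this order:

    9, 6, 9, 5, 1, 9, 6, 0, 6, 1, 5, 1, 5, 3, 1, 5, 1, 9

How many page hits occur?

9: miss, frames [9]
6: miss, frames [9, 6]
9: hit
5: miss, frames [9, 6, 5]
1: miss, frames [9, 6, 5, 1]
9: hit
6: hit
0: miss, frames [9, 6, 5, 1, 0]
6: hit
1: hit
5: hit
1: hit
5: hit
3: miss, evict 0, frames [9, 6, 5, 1, 3]
1: hit
5: hit
1: hit
9: hit
Hits: 12.

12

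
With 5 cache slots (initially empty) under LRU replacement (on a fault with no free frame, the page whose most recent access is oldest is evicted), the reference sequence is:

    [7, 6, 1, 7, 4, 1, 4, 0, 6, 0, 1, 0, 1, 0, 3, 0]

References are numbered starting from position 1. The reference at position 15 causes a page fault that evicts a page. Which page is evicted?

7

pos 1: 7: fault, frames (7)
pos 2: 6: fault, frames (7 6)
pos 3: 1: fault, frames (7 6 1)
pos 4: 7: hit
pos 5: 4: fault, frames (6 1 7 4)
pos 6: 1: hit
pos 7: 4: hit
pos 8: 0: fault, frames (6 7 1 4 0)
pos 9: 6: hit
pos 10: 0: hit
pos 11: 1: hit
pos 12: 0: hit
pos 13: 1: hit
pos 14: 0: hit
pos 15: 3: fault, evict 7, frames (4 6 1 0 3)
At position 15, page 7 is evicted.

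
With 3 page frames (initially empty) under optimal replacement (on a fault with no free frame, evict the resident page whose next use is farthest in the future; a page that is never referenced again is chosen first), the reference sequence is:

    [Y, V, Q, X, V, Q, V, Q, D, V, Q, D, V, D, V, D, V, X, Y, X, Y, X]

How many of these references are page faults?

Y -> fault, frames (Y)
V -> fault, frames (Y V)
Q -> fault, frames (Y V Q)
X -> fault, evict Y, frames (V Q X)
V -> hit
Q -> hit
V -> hit
Q -> hit
D -> fault, evict X, frames (V Q D)
V -> hit
Q -> hit
D -> hit
V -> hit
D -> hit
V -> hit
D -> hit
V -> hit
X -> fault, evict D, frames (V Q X)
Y -> fault, evict Q, frames (V X Y)
X -> hit
Y -> hit
X -> hit
Page faults: 7.

7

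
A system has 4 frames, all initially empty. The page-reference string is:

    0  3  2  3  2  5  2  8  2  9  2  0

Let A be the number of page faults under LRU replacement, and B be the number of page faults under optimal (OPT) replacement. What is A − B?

1

Under LRU: F F F . . F . F . F . F → 7 faults.
Under OPT: F F F . . F . F . F . . → 6 faults.
A − B = 7 − 6 = 1.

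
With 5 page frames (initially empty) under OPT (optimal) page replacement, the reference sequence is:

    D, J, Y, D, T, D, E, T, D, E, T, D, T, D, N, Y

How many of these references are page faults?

D: fault, frames (D)
J: fault, frames (D J)
Y: fault, frames (D J Y)
D: hit
T: fault, frames (D J Y T)
D: hit
E: fault, frames (D J Y T E)
T: hit
D: hit
E: hit
T: hit
D: hit
T: hit
D: hit
N: fault, evict E, frames (D J Y T N)
Y: hit
Page faults: 6.

6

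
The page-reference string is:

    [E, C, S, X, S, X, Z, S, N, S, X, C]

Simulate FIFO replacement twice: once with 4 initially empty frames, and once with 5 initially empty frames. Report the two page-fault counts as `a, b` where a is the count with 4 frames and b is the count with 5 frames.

7, 6

4 frames: F F F F . . F . F . . F → 7 faults.
5 frames: F F F F . . F . F . . . → 6 faults.
6 < 7: adding a frame reduced faults, as is typical.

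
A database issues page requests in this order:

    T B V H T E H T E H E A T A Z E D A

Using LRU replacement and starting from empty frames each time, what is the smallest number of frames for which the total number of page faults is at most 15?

f=1: 18 faults
f=2: 16 faults
f=3: 12 faults
f=4: 8 faults
f=5: 8 faults
f=6: 8 faults
f=7: 8 faults
f=8: 8 faults
Smallest f with faults ≤ 15 is 3.

3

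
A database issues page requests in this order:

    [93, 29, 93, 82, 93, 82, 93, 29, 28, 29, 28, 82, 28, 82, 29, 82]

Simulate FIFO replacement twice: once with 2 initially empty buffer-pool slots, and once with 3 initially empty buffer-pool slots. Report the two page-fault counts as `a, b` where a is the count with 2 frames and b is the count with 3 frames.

2 frames: F F . F F . . F F . . F . . F . → 8 faults.
3 frames: F F . F . . . . F . . . . . . . → 4 faults.
4 < 8: adding a frame reduced faults, as is typical.

8, 4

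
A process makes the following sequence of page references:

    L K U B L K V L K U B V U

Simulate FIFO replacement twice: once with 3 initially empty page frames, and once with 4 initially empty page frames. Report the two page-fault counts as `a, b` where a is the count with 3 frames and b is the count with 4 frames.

3 frames: F F F F F F F . . F F . . → 9 faults.
4 frames: F F F F . . F F F F F F . → 10 faults.
10 > 9: adding a frame increased faults — Belady's anomaly.

9, 10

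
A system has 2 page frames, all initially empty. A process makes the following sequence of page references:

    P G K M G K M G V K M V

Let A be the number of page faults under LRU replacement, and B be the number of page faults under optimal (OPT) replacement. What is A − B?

Under LRU: F F F F F F F F F F F F → 12 faults.
Under OPT: F F F F . F . F F . F . → 8 faults.
A − B = 12 − 8 = 4.

4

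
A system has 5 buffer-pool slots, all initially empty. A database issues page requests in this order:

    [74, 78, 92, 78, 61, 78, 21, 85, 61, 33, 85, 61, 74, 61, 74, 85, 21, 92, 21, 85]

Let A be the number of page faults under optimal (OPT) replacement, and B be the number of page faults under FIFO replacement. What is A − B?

Under OPT: F F F . F . F F . F . . . . . . . F . . → 8 faults.
Under FIFO: F F F . F . F F . F . . F . . . . F . . → 9 faults.
A − B = 8 − 9 = -1.

-1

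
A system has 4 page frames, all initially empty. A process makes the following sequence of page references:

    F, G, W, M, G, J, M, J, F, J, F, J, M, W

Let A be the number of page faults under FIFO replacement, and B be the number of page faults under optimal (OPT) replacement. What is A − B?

1

Under FIFO: F F F F . F . . F . . . . . → 6 faults.
Under OPT: F F F F . F . . . . . . . . → 5 faults.
A − B = 6 − 5 = 1.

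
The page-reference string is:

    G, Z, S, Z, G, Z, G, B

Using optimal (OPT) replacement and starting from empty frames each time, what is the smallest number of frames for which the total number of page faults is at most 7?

2

f=1: 8 faults
f=2: 5 faults
f=3: 4 faults
f=4: 4 faults
Smallest f with faults ≤ 7 is 2.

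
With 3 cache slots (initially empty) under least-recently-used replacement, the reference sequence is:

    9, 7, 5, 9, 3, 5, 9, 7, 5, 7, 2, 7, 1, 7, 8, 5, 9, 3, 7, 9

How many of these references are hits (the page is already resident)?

8

9: miss, frames [9]
7: miss, frames [9, 7]
5: miss, frames [9, 7, 5]
9: hit
3: miss, evict 7, frames [5, 9, 3]
5: hit
9: hit
7: miss, evict 3, frames [5, 9, 7]
5: hit
7: hit
2: miss, evict 9, frames [5, 7, 2]
7: hit
1: miss, evict 5, frames [2, 7, 1]
7: hit
8: miss, evict 2, frames [1, 7, 8]
5: miss, evict 1, frames [7, 8, 5]
9: miss, evict 7, frames [8, 5, 9]
3: miss, evict 8, frames [5, 9, 3]
7: miss, evict 5, frames [9, 3, 7]
9: hit
Hits: 8.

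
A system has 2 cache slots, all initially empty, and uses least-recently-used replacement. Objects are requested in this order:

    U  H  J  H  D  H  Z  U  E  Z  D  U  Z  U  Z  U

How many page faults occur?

U: fault, frames [U]
H: fault, frames [U, H]
J: fault, evict U, frames [H, J]
H: hit
D: fault, evict J, frames [H, D]
H: hit
Z: fault, evict D, frames [H, Z]
U: fault, evict H, frames [Z, U]
E: fault, evict Z, frames [U, E]
Z: fault, evict U, frames [E, Z]
D: fault, evict E, frames [Z, D]
U: fault, evict Z, frames [D, U]
Z: fault, evict D, frames [U, Z]
U: hit
Z: hit
U: hit
Page faults: 11.

11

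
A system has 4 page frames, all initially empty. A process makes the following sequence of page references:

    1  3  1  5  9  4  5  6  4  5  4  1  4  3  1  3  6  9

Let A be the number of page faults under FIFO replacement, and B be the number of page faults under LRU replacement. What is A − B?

-1

Under FIFO: F F . F F F . F . . . F . F . . . F → 9 faults.
Under LRU: F F . F F F . F . . . F . F . . F F → 10 faults.
A − B = 9 − 10 = -1.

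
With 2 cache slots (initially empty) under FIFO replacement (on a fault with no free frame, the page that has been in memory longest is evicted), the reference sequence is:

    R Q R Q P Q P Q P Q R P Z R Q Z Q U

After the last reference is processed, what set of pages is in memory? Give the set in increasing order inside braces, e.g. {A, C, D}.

{Q, U}

R -> miss, frames {R}
Q -> miss, frames {R,Q}
R -> hit
Q -> hit
P -> miss, evict R, frames {Q,P}
Q -> hit
P -> hit
Q -> hit
P -> hit
Q -> hit
R -> miss, evict Q, frames {P,R}
P -> hit
Z -> miss, evict P, frames {R,Z}
R -> hit
Q -> miss, evict R, frames {Z,Q}
Z -> hit
Q -> hit
U -> miss, evict Z, frames {Q,U}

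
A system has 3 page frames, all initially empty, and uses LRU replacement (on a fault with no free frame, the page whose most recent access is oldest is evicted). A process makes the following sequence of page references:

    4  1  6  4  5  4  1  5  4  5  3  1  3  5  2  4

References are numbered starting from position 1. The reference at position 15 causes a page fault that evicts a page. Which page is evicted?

1

pos 1: 4 → fault, frames (4)
pos 2: 1 → fault, frames (4 1)
pos 3: 6 → fault, frames (4 1 6)
pos 4: 4 → hit
pos 5: 5 → fault, evict 1, frames (6 4 5)
pos 6: 4 → hit
pos 7: 1 → fault, evict 6, frames (5 4 1)
pos 8: 5 → hit
pos 9: 4 → hit
pos 10: 5 → hit
pos 11: 3 → fault, evict 1, frames (4 5 3)
pos 12: 1 → fault, evict 4, frames (5 3 1)
pos 13: 3 → hit
pos 14: 5 → hit
pos 15: 2 → fault, evict 1, frames (3 5 2)
At position 15, page 1 is evicted.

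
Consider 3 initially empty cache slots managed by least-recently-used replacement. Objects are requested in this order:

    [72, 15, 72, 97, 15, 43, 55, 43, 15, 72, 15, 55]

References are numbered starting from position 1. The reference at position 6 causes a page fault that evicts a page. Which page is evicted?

pos 1: 72: miss, frames {72}
pos 2: 15: miss, frames {72,15}
pos 3: 72: hit
pos 4: 97: miss, frames {15,72,97}
pos 5: 15: hit
pos 6: 43: miss, evict 72, frames {97,15,43}
At position 6, page 72 is evicted.

72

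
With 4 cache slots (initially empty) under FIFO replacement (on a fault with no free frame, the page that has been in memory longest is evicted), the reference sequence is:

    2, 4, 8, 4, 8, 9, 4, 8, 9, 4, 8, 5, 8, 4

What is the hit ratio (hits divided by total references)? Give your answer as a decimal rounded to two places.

2: miss, frames (2)
4: miss, frames (2 4)
8: miss, frames (2 4 8)
4: hit
8: hit
9: miss, frames (2 4 8 9)
4: hit
8: hit
9: hit
4: hit
8: hit
5: miss, evict 2, frames (4 8 9 5)
8: hit
4: hit
Hits: 9 of 14 references → 9/14 = 0.6429.

0.64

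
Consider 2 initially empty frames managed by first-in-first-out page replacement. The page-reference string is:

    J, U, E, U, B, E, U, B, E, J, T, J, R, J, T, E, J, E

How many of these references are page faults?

13

J -> fault, frames (J)
U -> fault, frames (J U)
E -> fault, evict J, frames (U E)
U -> hit
B -> fault, evict U, frames (E B)
E -> hit
U -> fault, evict E, frames (B U)
B -> hit
E -> fault, evict B, frames (U E)
J -> fault, evict U, frames (E J)
T -> fault, evict E, frames (J T)
J -> hit
R -> fault, evict J, frames (T R)
J -> fault, evict T, frames (R J)
T -> fault, evict R, frames (J T)
E -> fault, evict J, frames (T E)
J -> fault, evict T, frames (E J)
E -> hit
Page faults: 13.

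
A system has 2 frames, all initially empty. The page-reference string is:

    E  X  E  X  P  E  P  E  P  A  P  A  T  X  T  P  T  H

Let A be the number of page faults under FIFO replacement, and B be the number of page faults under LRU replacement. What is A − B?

Under FIFO: F F . . F F . . . F F . F F . F F F → 11 faults.
Under LRU: F F . . F F . . . F . . F F . F . F → 9 faults.
A − B = 11 − 9 = 2.

2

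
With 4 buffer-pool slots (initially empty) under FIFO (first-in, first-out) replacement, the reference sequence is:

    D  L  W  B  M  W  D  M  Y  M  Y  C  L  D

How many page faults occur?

D -> miss, frames {D}
L -> miss, frames {D,L}
W -> miss, frames {D,L,W}
B -> miss, frames {D,L,W,B}
M -> miss, evict D, frames {L,W,B,M}
W -> hit
D -> miss, evict L, frames {W,B,M,D}
M -> hit
Y -> miss, evict W, frames {B,M,D,Y}
M -> hit
Y -> hit
C -> miss, evict B, frames {M,D,Y,C}
L -> miss, evict M, frames {D,Y,C,L}
D -> hit
Page faults: 9.

9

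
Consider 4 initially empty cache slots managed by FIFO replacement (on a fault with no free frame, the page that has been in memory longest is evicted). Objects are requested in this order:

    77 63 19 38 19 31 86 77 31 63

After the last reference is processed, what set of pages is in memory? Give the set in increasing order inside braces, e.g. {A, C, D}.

77: miss, frames (77)
63: miss, frames (77 63)
19: miss, frames (77 63 19)
38: miss, frames (77 63 19 38)
19: hit
31: miss, evict 77, frames (63 19 38 31)
86: miss, evict 63, frames (19 38 31 86)
77: miss, evict 19, frames (38 31 86 77)
31: hit
63: miss, evict 38, frames (31 86 77 63)

{31, 63, 77, 86}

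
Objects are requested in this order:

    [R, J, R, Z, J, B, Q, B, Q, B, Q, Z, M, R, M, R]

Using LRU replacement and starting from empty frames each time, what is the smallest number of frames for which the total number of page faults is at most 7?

f=1: 16 faults
f=2: 9 faults
f=3: 8 faults
f=4: 7 faults
f=5: 7 faults
f=6: 6 faults
Smallest f with faults ≤ 7 is 4.

4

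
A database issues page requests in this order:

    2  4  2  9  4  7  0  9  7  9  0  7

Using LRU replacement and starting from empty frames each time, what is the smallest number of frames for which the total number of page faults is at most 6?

3

f=1: 12 faults
f=2: 10 faults
f=3: 6 faults
f=4: 5 faults
f=5: 5 faults
Smallest f with faults ≤ 6 is 3.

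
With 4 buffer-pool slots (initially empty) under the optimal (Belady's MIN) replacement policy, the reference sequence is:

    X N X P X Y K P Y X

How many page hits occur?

5

X → miss, frames [X]
N → miss, frames [X, N]
X → hit
P → miss, frames [X, N, P]
X → hit
Y → miss, frames [X, N, P, Y]
K → miss, evict N, frames [X, P, Y, K]
P → hit
Y → hit
X → hit
Hits: 5.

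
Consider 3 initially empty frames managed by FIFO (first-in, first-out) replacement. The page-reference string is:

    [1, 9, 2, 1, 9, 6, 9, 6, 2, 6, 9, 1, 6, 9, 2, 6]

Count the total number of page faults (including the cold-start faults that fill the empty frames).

8

1: miss, frames {1}
9: miss, frames {1,9}
2: miss, frames {1,9,2}
1: hit
9: hit
6: miss, evict 1, frames {9,2,6}
9: hit
6: hit
2: hit
6: hit
9: hit
1: miss, evict 9, frames {2,6,1}
6: hit
9: miss, evict 2, frames {6,1,9}
2: miss, evict 6, frames {1,9,2}
6: miss, evict 1, frames {9,2,6}
Page faults: 8.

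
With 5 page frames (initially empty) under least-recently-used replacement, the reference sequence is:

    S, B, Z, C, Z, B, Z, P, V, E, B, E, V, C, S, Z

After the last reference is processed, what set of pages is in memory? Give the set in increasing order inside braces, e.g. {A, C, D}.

S: fault, frames [S]
B: fault, frames [S, B]
Z: fault, frames [S, B, Z]
C: fault, frames [S, B, Z, C]
Z: hit
B: hit
Z: hit
P: fault, frames [S, C, B, Z, P]
V: fault, evict S, frames [C, B, Z, P, V]
E: fault, evict C, frames [B, Z, P, V, E]
B: hit
E: hit
V: hit
C: fault, evict Z, frames [P, B, E, V, C]
S: fault, evict P, frames [B, E, V, C, S]
Z: fault, evict B, frames [E, V, C, S, Z]

{C, E, S, V, Z}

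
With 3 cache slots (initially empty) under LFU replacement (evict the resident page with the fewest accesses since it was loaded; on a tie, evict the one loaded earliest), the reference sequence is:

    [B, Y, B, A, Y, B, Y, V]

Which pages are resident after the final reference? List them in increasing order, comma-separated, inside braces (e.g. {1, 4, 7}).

{B, V, Y}

B -> miss, frames (B)
Y -> miss, frames (B Y)
B -> hit
A -> miss, frames (B Y A)
Y -> hit
B -> hit
Y -> hit
V -> miss, evict A, frames (B Y V)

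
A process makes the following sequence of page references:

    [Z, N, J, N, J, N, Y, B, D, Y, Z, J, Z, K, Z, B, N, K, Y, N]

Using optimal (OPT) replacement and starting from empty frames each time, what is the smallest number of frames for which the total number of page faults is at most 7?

6

f=1: 20 faults
f=2: 12 faults
f=3: 10 faults
f=4: 9 faults
f=5: 8 faults
f=6: 7 faults
f=7: 7 faults
Smallest f with faults ≤ 7 is 6.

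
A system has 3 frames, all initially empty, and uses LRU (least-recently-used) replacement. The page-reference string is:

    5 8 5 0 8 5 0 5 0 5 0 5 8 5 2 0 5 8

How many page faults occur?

6

5: fault, frames {5}
8: fault, frames {5,8}
5: hit
0: fault, frames {8,5,0}
8: hit
5: hit
0: hit
5: hit
0: hit
5: hit
0: hit
5: hit
8: hit
5: hit
2: fault, evict 0, frames {8,5,2}
0: fault, evict 8, frames {5,2,0}
5: hit
8: fault, evict 2, frames {0,5,8}
Page faults: 6.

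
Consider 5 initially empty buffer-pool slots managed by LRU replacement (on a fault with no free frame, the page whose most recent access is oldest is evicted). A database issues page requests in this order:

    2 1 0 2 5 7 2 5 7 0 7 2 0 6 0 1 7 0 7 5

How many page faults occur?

8

2 → fault, frames (2)
1 → fault, frames (2 1)
0 → fault, frames (2 1 0)
2 → hit
5 → fault, frames (1 0 2 5)
7 → fault, frames (1 0 2 5 7)
2 → hit
5 → hit
7 → hit
0 → hit
7 → hit
2 → hit
0 → hit
6 → fault, evict 1, frames (5 7 2 0 6)
0 → hit
1 → fault, evict 5, frames (7 2 6 0 1)
7 → hit
0 → hit
7 → hit
5 → fault, evict 2, frames (6 1 0 7 5)
Page faults: 8.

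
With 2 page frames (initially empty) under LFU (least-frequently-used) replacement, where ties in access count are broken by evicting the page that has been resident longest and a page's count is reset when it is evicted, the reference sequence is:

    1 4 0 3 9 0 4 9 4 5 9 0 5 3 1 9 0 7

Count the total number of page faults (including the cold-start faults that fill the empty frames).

17

1 -> fault, frames (1)
4 -> fault, frames (1 4)
0 -> fault, evict 1, frames (4 0)
3 -> fault, evict 4, frames (0 3)
9 -> fault, evict 0, frames (3 9)
0 -> fault, evict 3, frames (9 0)
4 -> fault, evict 9, frames (0 4)
9 -> fault, evict 0, frames (4 9)
4 -> hit
5 -> fault, evict 9, frames (4 5)
9 -> fault, evict 5, frames (4 9)
0 -> fault, evict 9, frames (4 0)
5 -> fault, evict 0, frames (4 5)
3 -> fault, evict 5, frames (4 3)
1 -> fault, evict 3, frames (4 1)
9 -> fault, evict 1, frames (4 9)
0 -> fault, evict 9, frames (4 0)
7 -> fault, evict 0, frames (4 7)
Page faults: 17.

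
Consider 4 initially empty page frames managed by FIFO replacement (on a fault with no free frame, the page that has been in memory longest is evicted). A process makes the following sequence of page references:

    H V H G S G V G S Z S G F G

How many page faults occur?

6

H: miss, frames [H]
V: miss, frames [H, V]
H: hit
G: miss, frames [H, V, G]
S: miss, frames [H, V, G, S]
G: hit
V: hit
G: hit
S: hit
Z: miss, evict H, frames [V, G, S, Z]
S: hit
G: hit
F: miss, evict V, frames [G, S, Z, F]
G: hit
Page faults: 6.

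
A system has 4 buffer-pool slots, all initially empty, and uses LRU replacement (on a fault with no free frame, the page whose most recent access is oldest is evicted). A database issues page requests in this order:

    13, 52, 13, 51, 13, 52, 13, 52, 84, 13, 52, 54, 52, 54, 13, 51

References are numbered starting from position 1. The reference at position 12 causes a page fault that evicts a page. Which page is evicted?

pos 1: 13 → fault, frames {13}
pos 2: 52 → fault, frames {13,52}
pos 3: 13 → hit
pos 4: 51 → fault, frames {52,13,51}
pos 5: 13 → hit
pos 6: 52 → hit
pos 7: 13 → hit
pos 8: 52 → hit
pos 9: 84 → fault, frames {51,13,52,84}
pos 10: 13 → hit
pos 11: 52 → hit
pos 12: 54 → fault, evict 51, frames {84,13,52,54}
At position 12, page 51 is evicted.

51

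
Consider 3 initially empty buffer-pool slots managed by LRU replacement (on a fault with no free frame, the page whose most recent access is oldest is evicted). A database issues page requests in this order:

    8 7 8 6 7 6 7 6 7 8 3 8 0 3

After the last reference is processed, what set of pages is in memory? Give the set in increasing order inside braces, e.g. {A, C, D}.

{0, 3, 8}

8 → fault, frames {8}
7 → fault, frames {8,7}
8 → hit
6 → fault, frames {7,8,6}
7 → hit
6 → hit
7 → hit
6 → hit
7 → hit
8 → hit
3 → fault, evict 6, frames {7,8,3}
8 → hit
0 → fault, evict 7, frames {3,8,0}
3 → hit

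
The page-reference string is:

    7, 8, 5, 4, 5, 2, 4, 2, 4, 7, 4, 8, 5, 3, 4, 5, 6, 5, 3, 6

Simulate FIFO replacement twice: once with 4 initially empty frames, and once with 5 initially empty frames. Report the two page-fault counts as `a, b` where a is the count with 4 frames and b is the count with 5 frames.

4 frames: F F F F . F . . . F . F F F F . F . . . → 11 faults.
5 frames: F F F F . F . . . . . . . F . . F . . . → 7 faults.
7 < 11: adding a frame reduced faults, as is typical.

11, 7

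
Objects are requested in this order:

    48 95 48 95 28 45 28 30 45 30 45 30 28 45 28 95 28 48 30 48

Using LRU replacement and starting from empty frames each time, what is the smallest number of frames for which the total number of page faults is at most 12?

f=1: 20 faults
f=2: 11 faults
f=3: 8 faults
f=4: 7 faults
f=5: 5 faults
Smallest f with faults ≤ 12 is 2.

2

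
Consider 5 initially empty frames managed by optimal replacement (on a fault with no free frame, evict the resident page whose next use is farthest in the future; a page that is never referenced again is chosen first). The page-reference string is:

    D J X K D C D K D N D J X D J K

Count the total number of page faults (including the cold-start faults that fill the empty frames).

6

D -> miss, frames (D)
J -> miss, frames (D J)
X -> miss, frames (D J X)
K -> miss, frames (D J X K)
D -> hit
C -> miss, frames (D J X K C)
D -> hit
K -> hit
D -> hit
N -> miss, evict C, frames (D J X K N)
D -> hit
J -> hit
X -> hit
D -> hit
J -> hit
K -> hit
Page faults: 6.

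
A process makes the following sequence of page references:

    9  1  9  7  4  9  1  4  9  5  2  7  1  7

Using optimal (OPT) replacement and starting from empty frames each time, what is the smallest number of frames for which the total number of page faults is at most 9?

f=1: 14 faults
f=2: 9 faults
f=3: 7 faults
f=4: 6 faults
f=5: 6 faults
f=6: 6 faults
Smallest f with faults ≤ 9 is 2.

2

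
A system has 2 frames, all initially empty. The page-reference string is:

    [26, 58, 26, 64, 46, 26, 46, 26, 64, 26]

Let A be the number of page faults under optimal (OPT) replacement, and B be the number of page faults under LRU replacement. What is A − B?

Under OPT: F F . F F . . . F . → 5 faults.
Under LRU: F F . F F F . . F . → 6 faults.
A − B = 5 − 6 = -1.

-1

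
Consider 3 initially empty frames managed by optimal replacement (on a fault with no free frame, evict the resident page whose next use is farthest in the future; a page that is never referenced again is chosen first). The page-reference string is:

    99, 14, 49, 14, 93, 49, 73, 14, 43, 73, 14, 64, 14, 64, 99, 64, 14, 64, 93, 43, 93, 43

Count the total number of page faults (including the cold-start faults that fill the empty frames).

10

99 → fault, frames (99)
14 → fault, frames (99 14)
49 → fault, frames (99 14 49)
14 → hit
93 → fault, evict 99, frames (14 49 93)
49 → hit
73 → fault, evict 49, frames (14 93 73)
14 → hit
43 → fault, evict 93, frames (14 73 43)
73 → hit
14 → hit
64 → fault, evict 73, frames (14 43 64)
14 → hit
64 → hit
99 → fault, evict 43, frames (14 64 99)
64 → hit
14 → hit
64 → hit
93 → fault, evict 99, frames (14 64 93)
43 → fault, evict 64, frames (14 93 43)
93 → hit
43 → hit
Page faults: 10.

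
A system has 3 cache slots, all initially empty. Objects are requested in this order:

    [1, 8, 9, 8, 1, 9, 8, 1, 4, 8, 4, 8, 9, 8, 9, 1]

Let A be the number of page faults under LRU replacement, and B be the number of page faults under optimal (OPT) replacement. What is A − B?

1

Under LRU: F F F . . . . . F . . . F . . F → 6 faults.
Under OPT: F F F . . . . . F . . . . . . F → 5 faults.
A − B = 6 − 5 = 1.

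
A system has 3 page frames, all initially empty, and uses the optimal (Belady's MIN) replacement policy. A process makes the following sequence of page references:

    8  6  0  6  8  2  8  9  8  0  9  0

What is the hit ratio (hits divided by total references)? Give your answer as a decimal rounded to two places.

8 -> miss, frames {8}
6 -> miss, frames {8,6}
0 -> miss, frames {8,6,0}
6 -> hit
8 -> hit
2 -> miss, evict 6, frames {8,0,2}
8 -> hit
9 -> miss, evict 2, frames {8,0,9}
8 -> hit
0 -> hit
9 -> hit
0 -> hit
Hits: 7 of 12 references → 7/12 = 0.5833.

0.58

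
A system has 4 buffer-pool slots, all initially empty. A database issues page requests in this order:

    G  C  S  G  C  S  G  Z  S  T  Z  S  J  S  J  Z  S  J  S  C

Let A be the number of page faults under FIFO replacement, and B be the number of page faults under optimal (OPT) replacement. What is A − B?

1

Under FIFO: F F F . . . . F . F . . F . . . . . . F → 7 faults.
Under OPT: F F F . . . . F . F . . F . . . . . . . → 6 faults.
A − B = 7 − 6 = 1.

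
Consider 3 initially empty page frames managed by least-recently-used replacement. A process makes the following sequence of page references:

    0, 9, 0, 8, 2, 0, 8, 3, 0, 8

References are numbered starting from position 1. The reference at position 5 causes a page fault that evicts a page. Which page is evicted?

9

pos 1: 0 -> fault, frames {0}
pos 2: 9 -> fault, frames {0,9}
pos 3: 0 -> hit
pos 4: 8 -> fault, frames {9,0,8}
pos 5: 2 -> fault, evict 9, frames {0,8,2}
At position 5, page 9 is evicted.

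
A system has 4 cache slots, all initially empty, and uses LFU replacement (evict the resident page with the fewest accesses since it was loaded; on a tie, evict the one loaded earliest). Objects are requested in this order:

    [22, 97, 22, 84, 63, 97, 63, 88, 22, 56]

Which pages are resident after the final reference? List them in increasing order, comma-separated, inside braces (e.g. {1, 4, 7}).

{22, 56, 63, 97}

22 -> miss, frames (22)
97 -> miss, frames (22 97)
22 -> hit
84 -> miss, frames (22 97 84)
63 -> miss, frames (22 97 84 63)
97 -> hit
63 -> hit
88 -> miss, evict 84, frames (22 97 63 88)
22 -> hit
56 -> miss, evict 88, frames (22 97 63 56)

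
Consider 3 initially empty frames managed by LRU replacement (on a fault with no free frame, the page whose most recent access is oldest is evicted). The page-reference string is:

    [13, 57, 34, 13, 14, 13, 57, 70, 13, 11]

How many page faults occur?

7

13 -> miss, frames (13)
57 -> miss, frames (13 57)
34 -> miss, frames (13 57 34)
13 -> hit
14 -> miss, evict 57, frames (34 13 14)
13 -> hit
57 -> miss, evict 34, frames (14 13 57)
70 -> miss, evict 14, frames (13 57 70)
13 -> hit
11 -> miss, evict 57, frames (70 13 11)
Page faults: 7.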